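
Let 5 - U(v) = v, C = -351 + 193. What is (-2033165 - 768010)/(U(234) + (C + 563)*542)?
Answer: -2801175/219281 ≈ -12.774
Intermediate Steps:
C = -158
U(v) = 5 - v
(-2033165 - 768010)/(U(234) + (C + 563)*542) = (-2033165 - 768010)/((5 - 1*234) + (-158 + 563)*542) = -2801175/((5 - 234) + 405*542) = -2801175/(-229 + 219510) = -2801175/219281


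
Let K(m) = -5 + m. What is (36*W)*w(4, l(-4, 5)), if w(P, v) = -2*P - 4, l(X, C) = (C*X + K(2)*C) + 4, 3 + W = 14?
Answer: -4752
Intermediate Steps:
W = 11 (W = -3 + 14 = 11)
l(X, C) = 4 - 3*C + C*X (l(X, C) = (C*X + (-5 + 2)*C) + 4 = (C*X - 3*C) + 4 = (-3*C + C*X) + 4 = 4 - 3*C + C*X)
w(P, v) = -4 - 2*P
(36*W)*w(4, l(-4, 5)) = (36*11)*(-4 - 2*4) = 396*(-4 - 8) = 396*(-12) = -4752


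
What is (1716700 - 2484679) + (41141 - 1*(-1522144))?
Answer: 795306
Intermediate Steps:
(1716700 - 2484679) + (41141 - 1*(-1522144)) = -767979 + (41141 + 1522144) = -767979 + 1563285 = 795306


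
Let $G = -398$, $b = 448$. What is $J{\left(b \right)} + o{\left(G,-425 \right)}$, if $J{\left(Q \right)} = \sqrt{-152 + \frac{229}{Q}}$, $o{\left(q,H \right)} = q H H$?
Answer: $-71888750 + \frac{i \sqrt{475069}}{56} \approx -7.1889 \cdot 10^{7} + 12.308 i$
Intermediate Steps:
$o{\left(q,H \right)} = q H^{2}$ ($o{\left(q,H \right)} = H q H = q H^{2}$)
$J{\left(b \right)} + o{\left(G,-425 \right)} = \sqrt{-152 + \frac{229}{448}} - 398 \left(-425\right)^{2} = \sqrt{-152 + 229 \cdot \frac{1}{448}} - 71888750 = \sqrt{-152 + \frac{229}{448}} - 71888750 = \sqrt{- \frac{67867}{448}} - 71888750 = \frac{i \sqrt{475069}}{56} - 71888750 = -71888750 + \frac{i \sqrt{475069}}{56}$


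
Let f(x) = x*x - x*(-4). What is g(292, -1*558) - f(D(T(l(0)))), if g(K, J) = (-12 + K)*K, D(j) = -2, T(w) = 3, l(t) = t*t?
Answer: 81764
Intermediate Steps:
l(t) = t²
g(K, J) = K*(-12 + K)
f(x) = x² + 4*x (f(x) = x² - (-4*x) = x² - (-4)*x = x² + 4*x)
g(292, -1*558) - f(D(T(l(0)))) = 292*(-12 + 292) - (-2)*(4 - 2) = 292*280 - (-2)*2 = 81760 - 1*(-4) = 81760 + 4 = 81764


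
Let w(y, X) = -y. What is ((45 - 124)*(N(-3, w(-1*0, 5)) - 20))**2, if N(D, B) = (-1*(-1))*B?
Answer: 2496400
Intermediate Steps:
N(D, B) = B (N(D, B) = 1*B = B)
((45 - 124)*(N(-3, w(-1*0, 5)) - 20))**2 = ((45 - 124)*(-(-1)*0 - 20))**2 = (-79*(-1*0 - 20))**2 = (-79*(0 - 20))**2 = (-79*(-20))**2 = 1580**2 = 2496400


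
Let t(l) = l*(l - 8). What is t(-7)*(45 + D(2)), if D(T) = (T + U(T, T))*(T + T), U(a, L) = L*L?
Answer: 7245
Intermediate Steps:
U(a, L) = L²
t(l) = l*(-8 + l)
D(T) = 2*T*(T + T²) (D(T) = (T + T²)*(T + T) = (T + T²)*(2*T) = 2*T*(T + T²))
t(-7)*(45 + D(2)) = (-7*(-8 - 7))*(45 + 2*2²*(1 + 2)) = (-7*(-15))*(45 + 2*4*3) = 105*(45 + 24) = 105*69 = 7245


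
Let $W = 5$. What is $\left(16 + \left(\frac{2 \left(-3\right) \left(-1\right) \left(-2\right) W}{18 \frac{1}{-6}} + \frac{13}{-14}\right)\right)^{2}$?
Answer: $\frac{241081}{196} \approx 1230.0$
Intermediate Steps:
$\left(16 + \left(\frac{2 \left(-3\right) \left(-1\right) \left(-2\right) W}{18 \frac{1}{-6}} + \frac{13}{-14}\right)\right)^{2} = \left(16 + \left(\frac{2 \left(-3\right) \left(-1\right) \left(-2\right) 5}{18 \frac{1}{-6}} + \frac{13}{-14}\right)\right)^{2} = \left(16 + \left(\frac{2 \cdot 3 \left(-2\right) 5}{18 \left(- \frac{1}{6}\right)} + 13 \left(- \frac{1}{14}\right)\right)\right)^{2} = \left(16 - \left(\frac{13}{14} - \frac{2 \left(-6\right) 5}{-3}\right)\right)^{2} = \left(16 - \left(\frac{13}{14} - \left(-12\right) 5 \left(- \frac{1}{3}\right)\right)\right)^{2} = \left(16 - - \frac{267}{14}\right)^{2} = \left(16 + \left(20 - \frac{13}{14}\right)\right)^{2} = \left(16 + \frac{267}{14}\right)^{2} = \left(\frac{491}{14}\right)^{2} = \frac{241081}{196}$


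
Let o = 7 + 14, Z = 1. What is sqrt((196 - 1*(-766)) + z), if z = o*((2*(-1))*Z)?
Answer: 2*sqrt(230) ≈ 30.332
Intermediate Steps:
o = 21
z = -42 (z = 21*((2*(-1))*1) = 21*(-2*1) = 21*(-2) = -42)
sqrt((196 - 1*(-766)) + z) = sqrt((196 - 1*(-766)) - 42) = sqrt((196 + 766) - 42) = sqrt(962 - 42) = sqrt(920) = 2*sqrt(230)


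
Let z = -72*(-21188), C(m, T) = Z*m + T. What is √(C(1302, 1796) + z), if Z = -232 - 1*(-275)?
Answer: √1583318 ≈ 1258.3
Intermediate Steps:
Z = 43 (Z = -232 + 275 = 43)
C(m, T) = T + 43*m (C(m, T) = 43*m + T = T + 43*m)
z = 1525536
√(C(1302, 1796) + z) = √((1796 + 43*1302) + 1525536) = √((1796 + 55986) + 1525536) = √(57782 + 1525536) = √1583318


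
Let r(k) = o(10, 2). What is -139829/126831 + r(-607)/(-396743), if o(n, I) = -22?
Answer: -827960995/751034499 ≈ -1.1024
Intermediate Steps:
r(k) = -22
-139829/126831 + r(-607)/(-396743) = -139829/126831 - 22/(-396743) = -139829*1/126831 - 22*(-1/396743) = -2087/1893 + 22/396743 = -827960995/751034499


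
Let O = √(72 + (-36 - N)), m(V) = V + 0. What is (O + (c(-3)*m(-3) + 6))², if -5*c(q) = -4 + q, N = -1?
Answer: 1006/25 + 18*√37/5 ≈ 62.138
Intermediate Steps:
m(V) = V
O = √37 (O = √(72 + (-36 - 1*(-1))) = √(72 + (-36 + 1)) = √(72 - 35) = √37 ≈ 6.0828)
c(q) = ⅘ - q/5 (c(q) = -(-4 + q)/5 = ⅘ - q/5)
(O + (c(-3)*m(-3) + 6))² = (√37 + ((⅘ - ⅕*(-3))*(-3) + 6))² = (√37 + ((⅘ + ⅗)*(-3) + 6))² = (√37 + ((7/5)*(-3) + 6))² = (√37 + (-21/5 + 6))² = (√37 + 9/5)² = (9/5 + √37)²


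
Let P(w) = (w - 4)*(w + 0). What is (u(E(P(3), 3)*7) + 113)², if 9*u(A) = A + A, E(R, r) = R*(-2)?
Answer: 134689/9 ≈ 14965.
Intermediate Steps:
P(w) = w*(-4 + w) (P(w) = (-4 + w)*w = w*(-4 + w))
E(R, r) = -2*R
u(A) = 2*A/9 (u(A) = (A + A)/9 = (2*A)/9 = 2*A/9)
(u(E(P(3), 3)*7) + 113)² = (2*(-6*(-4 + 3)*7)/9 + 113)² = (2*(-6*(-1)*7)/9 + 113)² = (2*(-2*(-3)*7)/9 + 113)² = (2*(6*7)/9 + 113)² = ((2/9)*42 + 113)² = (28/3 + 113)² = (367/3)² = 134689/9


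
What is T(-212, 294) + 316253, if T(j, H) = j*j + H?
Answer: 361491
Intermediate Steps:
T(j, H) = H + j**2 (T(j, H) = j**2 + H = H + j**2)
T(-212, 294) + 316253 = (294 + (-212)**2) + 316253 = (294 + 44944) + 316253 = 45238 + 316253 = 361491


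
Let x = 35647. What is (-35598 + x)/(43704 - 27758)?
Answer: 7/2278 ≈ 0.0030729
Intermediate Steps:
(-35598 + x)/(43704 - 27758) = (-35598 + 35647)/(43704 - 27758) = 49/15946 = 49*(1/15946) = 7/2278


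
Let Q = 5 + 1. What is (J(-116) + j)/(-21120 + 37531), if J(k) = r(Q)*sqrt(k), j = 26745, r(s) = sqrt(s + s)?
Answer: 26745/16411 + 4*I*sqrt(87)/16411 ≈ 1.6297 + 0.0022734*I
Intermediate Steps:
Q = 6
r(s) = sqrt(2)*sqrt(s) (r(s) = sqrt(2*s) = sqrt(2)*sqrt(s))
J(k) = 2*sqrt(3)*sqrt(k) (J(k) = (sqrt(2)*sqrt(6))*sqrt(k) = (2*sqrt(3))*sqrt(k) = 2*sqrt(3)*sqrt(k))
(J(-116) + j)/(-21120 + 37531) = (2*sqrt(3)*sqrt(-116) + 26745)/(-21120 + 37531) = (2*sqrt(3)*(2*I*sqrt(29)) + 26745)/16411 = (4*I*sqrt(87) + 26745)*(1/16411) = (26745 + 4*I*sqrt(87))*(1/16411) = 26745/16411 + 4*I*sqrt(87)/16411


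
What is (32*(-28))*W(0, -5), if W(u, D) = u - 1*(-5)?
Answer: -4480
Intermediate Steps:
W(u, D) = 5 + u (W(u, D) = u + 5 = 5 + u)
(32*(-28))*W(0, -5) = (32*(-28))*(5 + 0) = -896*5 = -4480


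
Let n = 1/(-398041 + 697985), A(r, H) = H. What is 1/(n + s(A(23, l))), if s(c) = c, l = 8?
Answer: 299944/2399553 ≈ 0.12500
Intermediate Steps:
n = 1/299944 ≈ 3.3340e-6
1/(n + s(A(23, l))) = 1/(1/299944 + 8) = 1/(2399553/299944) = 299944/2399553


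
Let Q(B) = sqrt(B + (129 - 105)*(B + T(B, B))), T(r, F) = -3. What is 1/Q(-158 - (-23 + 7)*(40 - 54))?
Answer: -I*sqrt(9622)/9622 ≈ -0.010195*I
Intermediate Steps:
Q(B) = sqrt(-72 + 25*B) (Q(B) = sqrt(B + (129 - 105)*(B - 3)) = sqrt(B + 24*(-3 + B)) = sqrt(B + (-72 + 24*B)) = sqrt(-72 + 25*B))
1/Q(-158 - (-23 + 7)*(40 - 54)) = 1/(sqrt(-72 + 25*(-158 - (-23 + 7)*(40 - 54)))) = 1/(sqrt(-72 + 25*(-158 - (-16)*(-14)))) = 1/(sqrt(-72 + 25*(-158 - 1*224))) = 1/(sqrt(-72 + 25*(-158 - 224))) = 1/(sqrt(-72 + 25*(-382))) = 1/(sqrt(-72 - 9550)) = 1/(sqrt(-9622)) = 1/(I*sqrt(9622)) = -I*sqrt(9622)/9622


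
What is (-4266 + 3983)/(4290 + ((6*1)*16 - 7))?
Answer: -283/4379 ≈ -0.064627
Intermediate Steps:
(-4266 + 3983)/(4290 + ((6*1)*16 - 7)) = -283/(4290 + (6*16 - 7)) = -283/(4290 + (96 - 7)) = -283/(4290 + 89) = -283/4379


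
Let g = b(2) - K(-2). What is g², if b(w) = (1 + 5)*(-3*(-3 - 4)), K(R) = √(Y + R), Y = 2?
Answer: 15876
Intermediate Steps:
K(R) = √(2 + R)
b(w) = 126 (b(w) = 6*(-3*(-7)) = 6*21 = 126)
g = 126 (g = 126 - √(2 - 2) = 126 - √0 = 126 - 1*0 = 126 + 0 = 126)
g² = 126² = 15876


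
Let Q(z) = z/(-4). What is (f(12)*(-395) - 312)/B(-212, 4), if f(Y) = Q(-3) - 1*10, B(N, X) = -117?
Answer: -13367/468 ≈ -28.562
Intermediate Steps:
Q(z) = -z/4 (Q(z) = z*(-1/4) = -z/4)
f(Y) = -37/4 (f(Y) = -1/4*(-3) - 1*10 = 3/4 - 10 = -37/4)
(f(12)*(-395) - 312)/B(-212, 4) = (-37/4*(-395) - 312)/(-117) = (14615/4 - 312)*(-1/117) = (13367/4)*(-1/117) = -13367/468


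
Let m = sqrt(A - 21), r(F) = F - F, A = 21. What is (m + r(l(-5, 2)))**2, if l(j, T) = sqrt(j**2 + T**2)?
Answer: 0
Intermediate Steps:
l(j, T) = sqrt(T**2 + j**2)
r(F) = 0
m = 0 (m = sqrt(21 - 21) = sqrt(0) = 0)
(m + r(l(-5, 2)))**2 = (0 + 0)**2 = 0**2 = 0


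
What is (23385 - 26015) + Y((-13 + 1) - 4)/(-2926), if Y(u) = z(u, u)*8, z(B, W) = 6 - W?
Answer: -349798/133 ≈ -2630.1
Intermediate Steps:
Y(u) = 48 - 8*u (Y(u) = (6 - u)*8 = 48 - 8*u)
(23385 - 26015) + Y((-13 + 1) - 4)/(-2926) = (23385 - 26015) + (48 - 8*((-13 + 1) - 4))/(-2926) = -2630 + (48 - 8*(-12 - 4))*(-1/2926) = -2630 + (48 - 8*(-16))*(-1/2926) = -2630 + (48 + 128)*(-1/2926) = -2630 + 176*(-1/2926) = -2630 - 8/133 = -349798/133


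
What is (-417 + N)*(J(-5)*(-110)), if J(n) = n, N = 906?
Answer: 268950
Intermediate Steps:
(-417 + N)*(J(-5)*(-110)) = (-417 + 906)*(-5*(-110)) = 489*550 = 268950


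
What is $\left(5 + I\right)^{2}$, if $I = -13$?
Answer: $64$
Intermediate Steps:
$\left(5 + I\right)^{2} = \left(5 - 13\right)^{2} = \left(-8\right)^{2} = 64$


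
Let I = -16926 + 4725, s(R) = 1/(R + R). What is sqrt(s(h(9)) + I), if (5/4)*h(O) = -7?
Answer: I*sqrt(9565654)/28 ≈ 110.46*I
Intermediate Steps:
h(O) = -28/5 (h(O) = (4/5)*(-7) = -28/5)
s(R) = 1/(2*R)
I = -12201
sqrt(s(h(9)) + I) = sqrt(1/(2*(-28/5)) - 12201) = sqrt((1/2)*(-5/28) - 12201) = sqrt(-5/56 - 12201) = sqrt(-683261/56) = I*sqrt(9565654)/28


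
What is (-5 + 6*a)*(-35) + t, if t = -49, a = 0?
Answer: 126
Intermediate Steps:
(-5 + 6*a)*(-35) + t = (-5 + 6*0)*(-35) - 49 = (-5 + 0)*(-35) - 49 = -5*(-35) - 49 = 175 - 49 = 126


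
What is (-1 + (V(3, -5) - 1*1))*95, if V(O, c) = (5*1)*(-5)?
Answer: -2565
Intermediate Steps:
V(O, c) = -25 (V(O, c) = 5*(-5) = -25)
(-1 + (V(3, -5) - 1*1))*95 = (-1 + (-25 - 1*1))*95 = (-1 + (-25 - 1))*95 = (-1 - 26)*95 = -27*95 = -2565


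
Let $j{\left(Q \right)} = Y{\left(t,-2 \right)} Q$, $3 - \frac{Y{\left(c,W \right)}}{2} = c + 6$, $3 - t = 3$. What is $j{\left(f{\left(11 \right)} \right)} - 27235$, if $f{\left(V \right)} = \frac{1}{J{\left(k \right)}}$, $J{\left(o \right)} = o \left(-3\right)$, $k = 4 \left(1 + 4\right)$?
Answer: $- \frac{272349}{10} \approx -27235.0$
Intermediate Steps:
$k = 20$ ($k = 4 \cdot 5 = 20$)
$t = 0$ ($t = 3 - 3 = 0$)
$J{\left(o \right)} = - 3 o$
$Y{\left(c,W \right)} = -6 - 2 c$ ($Y{\left(c,W \right)} = 6 - 2 \left(c + 6\right) = 6 - 2 \left(6 + c\right) = 6 - \left(12 + 2 c\right) = -6 - 2 c$)
$f{\left(V \right)} = - \frac{1}{60}$ ($f{\left(V \right)} = \frac{1}{\left(-3\right) 20} = \frac{1}{-60} = - \frac{1}{60}$)
$j{\left(Q \right)} = - 6 Q$ ($j{\left(Q \right)} = \left(-6 - 0\right) Q = \left(-6 + 0\right) Q = - 6 Q$)
$j{\left(f{\left(11 \right)} \right)} - 27235 = \left(-6\right) \left(- \frac{1}{60}\right) - 27235 = \frac{1}{10} - 27235 = - \frac{272349}{10}$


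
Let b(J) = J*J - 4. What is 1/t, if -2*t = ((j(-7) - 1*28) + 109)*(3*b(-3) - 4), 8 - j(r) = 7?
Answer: -1/451 ≈ -0.0022173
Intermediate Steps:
j(r) = 1 (j(r) = 8 - 1*7 = 8 - 7 = 1)
b(J) = -4 + J² (b(J) = J² - 4 = -4 + J²)
t = -451 (t = -((1 - 1*28) + 109)*(3*(-4 + (-3)²) - 4)/2 = -((1 - 28) + 109)*(3*(-4 + 9) - 4)/2 = -(-27 + 109)*(3*5 - 4)/2 = -41*(15 - 4) = -41*11 = -½*902 = -451)
1/t = 1/(-451) = -1/451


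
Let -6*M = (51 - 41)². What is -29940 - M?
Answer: -89770/3 ≈ -29923.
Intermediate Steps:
M = -50/3 (M = -(51 - 41)²/6 = -⅙*10² = -⅙*100 = -50/3 ≈ -16.667)
-29940 - M = -29940 - 1*(-50/3) = -29940 + 50/3 = -89770/3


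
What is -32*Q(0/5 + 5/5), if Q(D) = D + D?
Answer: -64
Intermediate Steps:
Q(D) = 2*D
-32*Q(0/5 + 5/5) = -64*(0/5 + 5/5) = -64*(0*(1/5) + 5*(1/5)) = -64*(0 + 1) = -64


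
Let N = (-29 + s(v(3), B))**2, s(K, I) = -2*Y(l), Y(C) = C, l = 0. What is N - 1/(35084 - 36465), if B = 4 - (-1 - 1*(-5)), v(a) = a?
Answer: 1161422/1381 ≈ 841.00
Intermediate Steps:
B = 0 (B = 4 - (-1 + 5) = 4 - 1*4 = 4 - 4 = 0)
s(K, I) = 0 (s(K, I) = -2*0 = 0)
N = 841 (N = (-29 + 0)**2 = (-29)**2 = 841)
N - 1/(35084 - 36465) = 841 - 1/(35084 - 36465) = 841 - 1/(-1381) = 841 - 1*(-1/1381) = 841 + 1/1381 = 1161422/1381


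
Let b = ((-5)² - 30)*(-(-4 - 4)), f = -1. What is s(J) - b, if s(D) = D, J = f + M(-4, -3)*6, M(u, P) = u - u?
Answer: 39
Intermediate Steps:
b = -40 (b = (25 - 30)*(-1*(-8)) = -5*8 = -40)
M(u, P) = 0
J = -1 (J = -1 + 0*6 = -1 + 0 = -1)
s(J) - b = -1 - 1*(-40) = -1 + 40 = 39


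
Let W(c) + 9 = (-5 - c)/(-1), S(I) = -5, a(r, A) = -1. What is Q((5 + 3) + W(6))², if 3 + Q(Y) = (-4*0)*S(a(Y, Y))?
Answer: 9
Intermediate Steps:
W(c) = -4 + c (W(c) = -9 + (-5 - c)/(-1) = -9 + (-5 - c)*(-1) = -9 + (5 + c) = -4 + c)
Q(Y) = -3 (Q(Y) = -3 - 4*0*(-5) = -3 + 0*(-5) = -3 + 0 = -3)
Q((5 + 3) + W(6))² = (-3)² = 9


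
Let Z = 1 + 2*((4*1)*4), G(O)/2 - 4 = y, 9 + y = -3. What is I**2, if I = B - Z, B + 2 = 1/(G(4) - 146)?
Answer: 32160241/26244 ≈ 1225.4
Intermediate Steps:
y = -12 (y = -9 - 3 = -12)
G(O) = -16 (G(O) = 8 + 2*(-12) = 8 - 24 = -16)
Z = 33 (Z = 1 + 2*(4*4) = 1 + 2*16 = 1 + 32 = 33)
B = -325/162 (B = -2 + 1/(-16 - 146) = -2 + 1/(-162) = -2 - 1/162 = -325/162 ≈ -2.0062)
I = -5671/162 (I = -325/162 - 1*33 = -325/162 - 33 = -5671/162 ≈ -35.006)
I**2 = (-5671/162)**2 = 32160241/26244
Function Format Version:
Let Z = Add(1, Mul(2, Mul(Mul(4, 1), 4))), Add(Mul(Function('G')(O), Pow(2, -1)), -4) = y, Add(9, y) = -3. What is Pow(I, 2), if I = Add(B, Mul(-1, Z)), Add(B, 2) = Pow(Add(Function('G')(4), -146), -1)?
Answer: Rational(32160241, 26244) ≈ 1225.4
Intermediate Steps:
y = -12 (y = Add(-9, -3) = -12)
Function('G')(O) = -16 (Function('G')(O) = Add(8, Mul(2, -12)) = Add(8, -24) = -16)
Z = 33 (Z = Add(1, Mul(2, Mul(4, 4))) = Add(1, Mul(2, 16)) = Add(1, 32) = 33)
B = Rational(-325, 162) (B = Add(-2, Pow(Add(-16, -146), -1)) = Add(-2, Pow(-162, -1)) = Add(-2, Rational(-1, 162)) = Rational(-325, 162) ≈ -2.0062)
I = Rational(-5671, 162) (I = Add(Rational(-325, 162), Mul(-1, 33)) = Add(Rational(-325, 162), -33) = Rational(-5671, 162) ≈ -35.006)
Pow(I, 2) = Pow(Rational(-5671, 162), 2) = Rational(32160241, 26244)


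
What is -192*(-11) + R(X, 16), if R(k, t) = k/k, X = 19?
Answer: 2113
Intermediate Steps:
R(k, t) = 1
-192*(-11) + R(X, 16) = -192*(-11) + 1 = 2112 + 1 = 2113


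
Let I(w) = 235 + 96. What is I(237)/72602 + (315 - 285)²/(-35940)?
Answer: -890761/43488598 ≈ -0.020483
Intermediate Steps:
I(w) = 331
I(237)/72602 + (315 - 285)²/(-35940) = 331/72602 + (315 - 285)²/(-35940) = 331*(1/72602) + 30²*(-1/35940) = 331/72602 + 900*(-1/35940) = 331/72602 - 15/599 = -890761/43488598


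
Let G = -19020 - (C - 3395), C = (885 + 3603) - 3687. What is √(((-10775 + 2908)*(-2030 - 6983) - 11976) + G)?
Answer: √70876869 ≈ 8418.8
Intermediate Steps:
C = 801 (C = 4488 - 3687 = 801)
G = -16426 (G = -19020 - (801 - 3395) = -19020 - 1*(-2594) = -19020 + 2594 = -16426)
√(((-10775 + 2908)*(-2030 - 6983) - 11976) + G) = √(((-10775 + 2908)*(-2030 - 6983) - 11976) - 16426) = √((-7867*(-9013) - 11976) - 16426) = √((70905271 - 11976) - 16426) = √(70893295 - 16426) = √70876869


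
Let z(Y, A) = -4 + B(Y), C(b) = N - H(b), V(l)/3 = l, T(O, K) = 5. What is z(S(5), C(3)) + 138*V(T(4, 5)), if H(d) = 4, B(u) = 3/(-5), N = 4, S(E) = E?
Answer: 10327/5 ≈ 2065.4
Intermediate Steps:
B(u) = -3/5 (B(u) = 3*(-1/5) = -3/5)
V(l) = 3*l
C(b) = 0 (C(b) = 4 - 1*4 = 4 - 4 = 0)
z(Y, A) = -23/5 (z(Y, A) = -4 - 3/5 = -23/5)
z(S(5), C(3)) + 138*V(T(4, 5)) = -23/5 + 138*(3*5) = -23/5 + 138*15 = -23/5 + 2070 = 10327/5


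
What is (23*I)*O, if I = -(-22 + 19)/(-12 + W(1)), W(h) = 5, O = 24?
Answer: -1656/7 ≈ -236.57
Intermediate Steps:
I = -3/7 (I = -(-22 + 19)/(-12 + 5) = -(-3)/(-7) = -(-3)*(-1)/7 = -1*3/7 = -3/7 ≈ -0.42857)
(23*I)*O = (23*(-3/7))*24 = -69/7*24 = -1656/7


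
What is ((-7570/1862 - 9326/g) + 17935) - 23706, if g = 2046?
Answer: -5504588731/952413 ≈ -5779.6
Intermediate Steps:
((-7570/1862 - 9326/g) + 17935) - 23706 = ((-7570/1862 - 9326/2046) + 17935) - 23706 = ((-7570*1/1862 - 9326*1/2046) + 17935) - 23706 = ((-3785/931 - 4663/1023) + 17935) - 23706 = (-8213308/952413 + 17935) - 23706 = 17073313847/952413 - 23706 = -5504588731/952413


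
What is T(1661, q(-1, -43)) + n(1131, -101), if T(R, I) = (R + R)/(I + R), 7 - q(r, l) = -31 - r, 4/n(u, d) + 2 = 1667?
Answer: 922987/471195 ≈ 1.9588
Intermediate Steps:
n(u, d) = 4/1665 (n(u, d) = 4/(-2 + 1667) = 4/1665)
q(r, l) = 38 + r (q(r, l) = 7 - (-31 - r) = 7 + (31 + r) = 38 + r)
T(R, I) = 2*R/(I + R) (T(R, I) = (2*R)/(I + R) = 2*R/(I + R))
T(1661, q(-1, -43)) + n(1131, -101) = 2*1661/((38 - 1) + 1661) + 4/1665 = 2*1661/(37 + 1661) + 4/1665 = 2*1661/1698 + 4/1665 = 2*1661*(1/1698) + 4/1665 = 1661/849 + 4/1665 = 922987/471195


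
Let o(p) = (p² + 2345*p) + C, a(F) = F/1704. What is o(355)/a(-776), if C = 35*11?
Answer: -204242505/97 ≈ -2.1056e+6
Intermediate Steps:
a(F) = F/1704 (a(F) = F*(1/1704) = F/1704)
C = 385
o(p) = 385 + p² + 2345*p (o(p) = (p² + 2345*p) + 385 = 385 + p² + 2345*p)
o(355)/a(-776) = (385 + 355² + 2345*355)/(((1/1704)*(-776))) = (385 + 126025 + 832475)/(-97/213) = 958885*(-213/97) = -204242505/97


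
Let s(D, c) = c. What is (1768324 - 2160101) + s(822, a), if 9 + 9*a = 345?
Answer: -1175219/3 ≈ -3.9174e+5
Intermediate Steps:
a = 112/3 (a = -1 + (⅑)*345 = -1 + 115/3 = 112/3 ≈ 37.333)
(1768324 - 2160101) + s(822, a) = (1768324 - 2160101) + 112/3 = -391777 + 112/3 = -1175219/3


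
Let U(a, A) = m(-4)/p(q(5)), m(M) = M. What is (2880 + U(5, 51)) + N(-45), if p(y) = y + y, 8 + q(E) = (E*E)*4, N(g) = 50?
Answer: 134779/46 ≈ 2930.0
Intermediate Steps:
q(E) = -8 + 4*E² (q(E) = -8 + (E*E)*4 = -8 + E²*4 = -8 + 4*E²)
p(y) = 2*y
U(a, A) = -1/46 (U(a, A) = -4*1/(2*(-8 + 4*5²)) = -4*1/(2*(-8 + 4*25)) = -4*1/(2*(-8 + 100)) = -4/(2*92) = -4/184 = -4*1/184 = -1/46)
(2880 + U(5, 51)) + N(-45) = (2880 - 1/46) + 50 = 132479/46 + 50 = 134779/46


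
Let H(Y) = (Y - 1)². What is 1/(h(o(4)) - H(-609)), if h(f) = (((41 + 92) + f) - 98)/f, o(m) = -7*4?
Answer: -4/1488401 ≈ -2.6874e-6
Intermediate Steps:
o(m) = -28
H(Y) = (-1 + Y)²
h(f) = (35 + f)/f (h(f) = ((133 + f) - 98)/f = (35 + f)/f)
1/(h(o(4)) - H(-609)) = 1/((35 - 28)/(-28) - (-1 - 609)²) = 1/(-1/28*7 - 1*(-610)²) = 1/(-¼ - 1*372100) = 1/(-¼ - 372100) = 1/(-1488401/4) = -4/1488401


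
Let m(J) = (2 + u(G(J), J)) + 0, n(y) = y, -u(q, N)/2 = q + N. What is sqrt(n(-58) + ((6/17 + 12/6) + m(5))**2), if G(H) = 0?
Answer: 7*I*sqrt(154)/17 ≈ 5.1099*I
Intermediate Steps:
u(q, N) = -2*N - 2*q (u(q, N) = -2*(q + N) = -2*(N + q) = -2*N - 2*q)
m(J) = 2 - 2*J (m(J) = (2 + (-2*J - 2*0)) + 0 = (2 + (-2*J + 0)) + 0 = (2 - 2*J) + 0 = 2 - 2*J)
sqrt(n(-58) + ((6/17 + 12/6) + m(5))**2) = sqrt(-58 + ((6/17 + 12/6) + (2 - 2*5))**2) = sqrt(-58 + ((6*(1/17) + 12*(1/6)) + (2 - 10))**2) = sqrt(-58 + ((6/17 + 2) - 8)**2) = sqrt(-58 + (40/17 - 8)**2) = sqrt(-58 + (-96/17)**2) = sqrt(-58 + 9216/289) = sqrt(-7546/289) = 7*I*sqrt(154)/17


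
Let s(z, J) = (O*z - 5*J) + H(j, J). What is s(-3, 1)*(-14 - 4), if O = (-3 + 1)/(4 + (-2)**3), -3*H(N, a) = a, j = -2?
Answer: 123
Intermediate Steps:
H(N, a) = -a/3
O = 1/2 (O = -2/(4 - 8) = -2/(-4) = -2*(-1/4) = 1/2 ≈ 0.50000)
s(z, J) = z/2 - 16*J/3 (s(z, J) = (z/2 - 5*J) - J/3 = z/2 - 16*J/3)
s(-3, 1)*(-14 - 4) = ((1/2)*(-3) - 16/3*1)*(-14 - 4) = (-3/2 - 16/3)*(-18) = -41/6*(-18) = 123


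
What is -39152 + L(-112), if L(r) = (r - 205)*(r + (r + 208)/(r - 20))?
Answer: -37592/11 ≈ -3417.5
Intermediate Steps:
L(r) = (-205 + r)*(r + (208 + r)/(-20 + r))
-39152 + L(-112) = -39152 + (-42640 + (-112)³ - 224*(-112)² + 4103*(-112))/(-20 - 112) = -39152 + (-42640 - 1404928 - 224*12544 - 459536)/(-132) = -39152 - (-42640 - 1404928 - 2809856 - 459536)/132 = -39152 - 1/132*(-4716960) = -39152 + 393080/11 = -37592/11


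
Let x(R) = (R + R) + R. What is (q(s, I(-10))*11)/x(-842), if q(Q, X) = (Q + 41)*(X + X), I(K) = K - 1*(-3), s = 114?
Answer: 11935/1263 ≈ 9.4497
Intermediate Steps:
I(K) = 3 + K (I(K) = K + 3 = 3 + K)
q(Q, X) = 2*X*(41 + Q) (q(Q, X) = (41 + Q)*(2*X) = 2*X*(41 + Q))
x(R) = 3*R (x(R) = 2*R + R = 3*R)
(q(s, I(-10))*11)/x(-842) = ((2*(3 - 10)*(41 + 114))*11)/((3*(-842))) = ((2*(-7)*155)*11)/(-2526) = -2170*11*(-1/2526) = -23870*(-1/2526) = 11935/1263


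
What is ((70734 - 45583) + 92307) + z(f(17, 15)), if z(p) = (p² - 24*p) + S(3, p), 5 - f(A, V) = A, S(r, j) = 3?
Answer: 117893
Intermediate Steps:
f(A, V) = 5 - A
z(p) = 3 + p² - 24*p (z(p) = (p² - 24*p) + 3 = 3 + p² - 24*p)
((70734 - 45583) + 92307) + z(f(17, 15)) = ((70734 - 45583) + 92307) + (3 + (5 - 1*17)² - 24*(5 - 1*17)) = (25151 + 92307) + (3 + (5 - 17)² - 24*(5 - 17)) = 117458 + (3 + (-12)² - 24*(-12)) = 117458 + (3 + 144 + 288) = 117458 + 435 = 117893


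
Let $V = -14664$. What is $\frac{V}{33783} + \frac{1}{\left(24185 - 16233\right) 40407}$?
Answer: $- \frac{1570594864771}{3618344701104} \approx -0.43406$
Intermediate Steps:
$\frac{V}{33783} + \frac{1}{\left(24185 - 16233\right) 40407} = - \frac{14664}{33783} + \frac{1}{\left(24185 - 16233\right) 40407} = \left(-14664\right) \frac{1}{33783} + \frac{1}{7952} \cdot \frac{1}{40407} = - \frac{4888}{11261} + \frac{1}{7952} \cdot \frac{1}{40407} = - \frac{4888}{11261} + \frac{1}{321316464} = - \frac{1570594864771}{3618344701104}$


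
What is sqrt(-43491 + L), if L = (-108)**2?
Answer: 103*I*sqrt(3) ≈ 178.4*I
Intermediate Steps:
L = 11664
sqrt(-43491 + L) = sqrt(-43491 + 11664) = sqrt(-31827) = 103*I*sqrt(3)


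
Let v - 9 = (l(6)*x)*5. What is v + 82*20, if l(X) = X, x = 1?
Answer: 1679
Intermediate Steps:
v = 39 (v = 9 + (6*1)*5 = 9 + 6*5 = 9 + 30 = 39)
v + 82*20 = 39 + 82*20 = 39 + 1640 = 1679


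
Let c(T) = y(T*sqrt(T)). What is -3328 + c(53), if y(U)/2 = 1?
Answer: -3326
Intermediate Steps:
y(U) = 2 (y(U) = 2*1 = 2)
c(T) = 2
-3328 + c(53) = -3328 + 2 = -3326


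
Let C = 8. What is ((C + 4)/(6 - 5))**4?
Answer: 20736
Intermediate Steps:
((C + 4)/(6 - 5))**4 = ((8 + 4)/(6 - 5))**4 = (12/1)**4 = (12*1)**4 = 12**4 = 20736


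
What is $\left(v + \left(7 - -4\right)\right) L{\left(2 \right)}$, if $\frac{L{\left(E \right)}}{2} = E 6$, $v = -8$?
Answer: $72$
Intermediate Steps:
$L{\left(E \right)} = 12 E$ ($L{\left(E \right)} = 2 E 6 = 2 \cdot 6 E = 12 E$)
$\left(v + \left(7 - -4\right)\right) L{\left(2 \right)} = \left(-8 + \left(7 - -4\right)\right) 12 \cdot 2 = \left(-8 + \left(7 + 4\right)\right) 24 = \left(-8 + 11\right) 24 = 3 \cdot 24 = 72$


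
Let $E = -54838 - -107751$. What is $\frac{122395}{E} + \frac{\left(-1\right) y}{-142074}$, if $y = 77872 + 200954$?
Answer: $\frac{765301604}{178989561} \approx 4.2757$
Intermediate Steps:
$y = 278826$
$E = 52913$ ($E = -54838 + 107751 = 52913$)
$\frac{122395}{E} + \frac{\left(-1\right) y}{-142074} = \frac{122395}{52913} + \frac{\left(-1\right) 278826}{-142074} = 122395 \cdot \frac{1}{52913} - - \frac{46471}{23679} = \frac{17485}{7559} + \frac{46471}{23679} = \frac{765301604}{178989561}$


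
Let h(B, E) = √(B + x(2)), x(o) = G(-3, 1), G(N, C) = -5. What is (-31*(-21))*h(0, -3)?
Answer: 651*I*√5 ≈ 1455.7*I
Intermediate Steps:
x(o) = -5
h(B, E) = √(-5 + B) (h(B, E) = √(B - 5) = √(-5 + B))
(-31*(-21))*h(0, -3) = (-31*(-21))*√(-5 + 0) = 651*√(-5) = 651*(I*√5) = 651*I*√5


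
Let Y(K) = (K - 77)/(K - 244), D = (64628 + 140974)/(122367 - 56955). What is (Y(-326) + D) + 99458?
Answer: 51505821818/517845 ≈ 99462.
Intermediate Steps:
D = 34267/10902 (D = 205602/65412 = 205602*(1/65412) = 34267/10902 ≈ 3.1432)
Y(K) = (-77 + K)/(-244 + K)
(Y(-326) + D) + 99458 = ((-77 - 326)/(-244 - 326) + 34267/10902) + 99458 = (-403/(-570) + 34267/10902) + 99458 = (-1/570*(-403) + 34267/10902) + 99458 = (403/570 + 34267/10902) + 99458 = 1993808/517845 + 99458 = 51505821818/517845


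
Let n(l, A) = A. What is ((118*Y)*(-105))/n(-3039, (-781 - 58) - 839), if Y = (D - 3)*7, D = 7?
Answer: 173460/839 ≈ 206.75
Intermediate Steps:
Y = 28 (Y = (7 - 3)*7 = 4*7 = 28)
((118*Y)*(-105))/n(-3039, (-781 - 58) - 839) = ((118*28)*(-105))/((-781 - 58) - 839) = (3304*(-105))/(-839 - 839) = -346920/(-1678) = -346920*(-1/1678) = 173460/839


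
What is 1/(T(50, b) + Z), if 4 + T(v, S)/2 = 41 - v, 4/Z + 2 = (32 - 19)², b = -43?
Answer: -167/4338 ≈ -0.038497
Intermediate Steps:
Z = 4/167 (Z = 4/(-2 + (32 - 19)²) = 4/(-2 + 13²) = 4/(-2 + 169) = 4/167 ≈ 0.023952)
T(v, S) = 74 - 2*v (T(v, S) = -8 + 2*(41 - v) = -8 + (82 - 2*v) = 74 - 2*v)
1/(T(50, b) + Z) = 1/((74 - 2*50) + 4/167) = 1/((74 - 100) + 4/167) = 1/(-26 + 4/167) = 1/(-4338/167) = -167/4338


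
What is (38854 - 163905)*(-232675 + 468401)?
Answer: -29477772026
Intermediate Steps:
(38854 - 163905)*(-232675 + 468401) = -125051*235726 = -29477772026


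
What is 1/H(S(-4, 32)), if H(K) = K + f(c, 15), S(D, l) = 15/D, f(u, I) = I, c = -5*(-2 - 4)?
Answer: 4/45 ≈ 0.088889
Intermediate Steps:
c = 30 (c = -5*(-6) = 30)
H(K) = 15 + K (H(K) = K + 15 = 15 + K)
1/H(S(-4, 32)) = 1/(15 + 15/(-4)) = 1/(15 + 15*(-¼)) = 1/(15 - 15/4) = 1/(45/4) = 4/45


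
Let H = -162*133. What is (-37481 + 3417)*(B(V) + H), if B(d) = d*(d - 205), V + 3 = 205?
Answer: 754585728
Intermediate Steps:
V = 202 (V = -3 + 205 = 202)
B(d) = d*(-205 + d)
H = -21546
(-37481 + 3417)*(B(V) + H) = (-37481 + 3417)*(202*(-205 + 202) - 21546) = -34064*(202*(-3) - 21546) = -34064*(-606 - 21546) = -34064*(-22152) = 754585728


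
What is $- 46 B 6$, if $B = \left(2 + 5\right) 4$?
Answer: $-7728$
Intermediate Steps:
$B = 28$ ($B = 7 \cdot 4 = 28$)
$- 46 B 6 = \left(-46\right) 28 \cdot 6 = \left(-1288\right) 6 = -7728$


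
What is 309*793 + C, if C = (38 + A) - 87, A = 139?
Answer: 245127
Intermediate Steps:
C = 90 (C = (38 + 139) - 87 = 177 - 87 = 90)
309*793 + C = 309*793 + 90 = 245037 + 90 = 245127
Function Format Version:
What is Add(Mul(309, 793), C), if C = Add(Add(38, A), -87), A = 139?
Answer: 245127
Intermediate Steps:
C = 90 (C = Add(Add(38, 139), -87) = Add(177, -87) = 90)
Add(Mul(309, 793), C) = Add(Mul(309, 793), 90) = Add(245037, 90) = 245127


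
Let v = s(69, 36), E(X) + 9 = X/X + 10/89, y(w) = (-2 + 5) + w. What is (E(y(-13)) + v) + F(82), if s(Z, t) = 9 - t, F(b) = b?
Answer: 4193/89 ≈ 47.112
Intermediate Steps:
y(w) = 3 + w
E(X) = -702/89 (E(X) = -9 + (X/X + 10/89) = -9 + (1 + 10*(1/89)) = -9 + (1 + 10/89) = -9 + 99/89 = -702/89)
v = -27 (v = 9 - 1*36 = 9 - 36 = -27)
(E(y(-13)) + v) + F(82) = (-702/89 - 27) + 82 = -3105/89 + 82 = 4193/89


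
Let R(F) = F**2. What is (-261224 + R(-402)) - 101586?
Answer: -201206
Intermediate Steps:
(-261224 + R(-402)) - 101586 = (-261224 + (-402)**2) - 101586 = (-261224 + 161604) - 101586 = -99620 - 101586 = -201206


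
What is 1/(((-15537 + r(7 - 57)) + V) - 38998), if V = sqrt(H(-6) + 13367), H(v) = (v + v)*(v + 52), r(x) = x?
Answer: -10917/595901882 - sqrt(12815)/2979509410 ≈ -1.8358e-5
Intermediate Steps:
H(v) = 2*v*(52 + v) (H(v) = (2*v)*(52 + v) = 2*v*(52 + v))
V = sqrt(12815) (V = sqrt(2*(-6)*(52 - 6) + 13367) = sqrt(2*(-6)*46 + 13367) = sqrt(-552 + 13367) = sqrt(12815) ≈ 113.20)
1/(((-15537 + r(7 - 57)) + V) - 38998) = 1/(((-15537 + (7 - 57)) + sqrt(12815)) - 38998) = 1/(((-15537 - 50) + sqrt(12815)) - 38998) = 1/((-15587 + sqrt(12815)) - 38998) = 1/(-54585 + sqrt(12815))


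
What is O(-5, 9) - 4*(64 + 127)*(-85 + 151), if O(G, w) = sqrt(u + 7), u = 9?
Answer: -50420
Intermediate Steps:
O(G, w) = 4 (O(G, w) = sqrt(9 + 7) = sqrt(16) = 4)
O(-5, 9) - 4*(64 + 127)*(-85 + 151) = 4 - 4*(64 + 127)*(-85 + 151) = 4 - 764*66 = 4 - 4*12606 = 4 - 50424 = -50420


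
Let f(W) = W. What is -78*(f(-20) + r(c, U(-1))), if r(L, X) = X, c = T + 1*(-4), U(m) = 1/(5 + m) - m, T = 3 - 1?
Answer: 2925/2 ≈ 1462.5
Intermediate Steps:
T = 2
c = -2 (c = 2 + 1*(-4) = 2 - 4 = -2)
-78*(f(-20) + r(c, U(-1))) = -78*(-20 + (1 - 1*(-1)**2 - 5*(-1))/(5 - 1)) = -78*(-20 + (1 - 1*1 + 5)/4) = -78*(-20 + (1 - 1 + 5)/4) = -78*(-20 + (1/4)*5) = -78*(-20 + 5/4) = -78*(-75/4) = 2925/2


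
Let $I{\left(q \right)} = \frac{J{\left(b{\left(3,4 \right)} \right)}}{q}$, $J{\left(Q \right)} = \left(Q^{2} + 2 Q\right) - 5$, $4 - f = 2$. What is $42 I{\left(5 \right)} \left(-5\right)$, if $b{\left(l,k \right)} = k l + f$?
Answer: $-9198$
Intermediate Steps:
$f = 2$ ($f = 4 - 2 = 2$)
$b{\left(l,k \right)} = 2 + k l$ ($b{\left(l,k \right)} = k l + 2 = 2 + k l$)
$J{\left(Q \right)} = -5 + Q^{2} + 2 Q$
$I{\left(q \right)} = \frac{219}{q}$ ($I{\left(q \right)} = \frac{-5 + \left(2 + 4 \cdot 3\right)^{2} + 2 \left(2 + 4 \cdot 3\right)}{q} = \frac{-5 + \left(2 + 12\right)^{2} + 2 \left(2 + 12\right)}{q} = \frac{-5 + 14^{2} + 2 \cdot 14}{q} = \frac{-5 + 196 + 28}{q} = \frac{219}{q}$)
$42 I{\left(5 \right)} \left(-5\right) = 42 \cdot \frac{219}{5} \left(-5\right) = \frac{9198}{5} \left(-5\right) = -9198$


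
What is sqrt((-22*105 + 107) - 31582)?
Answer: I*sqrt(33785) ≈ 183.81*I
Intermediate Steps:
sqrt((-22*105 + 107) - 31582) = sqrt((-2310 + 107) - 31582) = sqrt(-2203 - 31582) = sqrt(-33785) = I*sqrt(33785)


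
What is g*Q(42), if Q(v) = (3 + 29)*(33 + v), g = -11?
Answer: -26400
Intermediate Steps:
Q(v) = 1056 + 32*v (Q(v) = 32*(33 + v) = 1056 + 32*v)
g*Q(42) = -11*(1056 + 32*42) = -11*(1056 + 1344) = -11*2400 = -26400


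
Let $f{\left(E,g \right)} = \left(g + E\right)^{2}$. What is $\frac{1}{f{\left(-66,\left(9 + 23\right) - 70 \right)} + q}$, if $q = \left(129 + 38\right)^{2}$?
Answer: $\frac{1}{38705} \approx 2.5836 \cdot 10^{-5}$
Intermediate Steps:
$f{\left(E,g \right)} = \left(E + g\right)^{2}$
$q = 27889$ ($q = 167^{2} = 27889$)
$\frac{1}{f{\left(-66,\left(9 + 23\right) - 70 \right)} + q} = \frac{1}{\left(-66 + \left(\left(9 + 23\right) - 70\right)\right)^{2} + 27889} = \frac{1}{\left(-66 + \left(32 - 70\right)\right)^{2} + 27889} = \frac{1}{\left(-66 - 38\right)^{2} + 27889} = \frac{1}{\left(-104\right)^{2} + 27889} = \frac{1}{10816 + 27889} = \frac{1}{38705}$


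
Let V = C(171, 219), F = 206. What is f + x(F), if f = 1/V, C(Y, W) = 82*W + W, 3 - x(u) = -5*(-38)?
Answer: -3399098/18177 ≈ -187.00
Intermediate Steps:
x(u) = -187 (x(u) = 3 - (-5)*(-38) = 3 - 1*190 = 3 - 190 = -187)
C(Y, W) = 83*W
V = 18177 (V = 83*219 = 18177)
f = 1/18177 ≈ 5.5015e-5
f + x(F) = 1/18177 - 187 = -3399098/18177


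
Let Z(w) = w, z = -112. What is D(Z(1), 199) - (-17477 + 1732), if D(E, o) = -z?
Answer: 15857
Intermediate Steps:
D(E, o) = 112 (D(E, o) = -1*(-112) = 112)
D(Z(1), 199) - (-17477 + 1732) = 112 - (-17477 + 1732) = 112 - 1*(-15745) = 112 + 15745 = 15857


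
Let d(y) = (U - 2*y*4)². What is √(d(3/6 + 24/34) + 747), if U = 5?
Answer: 2*√55531/17 ≈ 27.724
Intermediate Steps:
d(y) = (5 - 8*y)² (d(y) = (5 - 2*y*4)² = (5 - 8*y)²)
√(d(3/6 + 24/34) + 747) = √((-5 + 8*(3/6 + 24/34))² + 747) = √((-5 + 8*(3*(⅙) + 24*(1/34)))² + 747) = √((-5 + 8*(½ + 12/17))² + 747) = √((-5 + 8*(41/34))² + 747) = √((-5 + 164/17)² + 747) = √((79/17)² + 747) = √(6241/289 + 747) = √(222124/289) = 2*√55531/17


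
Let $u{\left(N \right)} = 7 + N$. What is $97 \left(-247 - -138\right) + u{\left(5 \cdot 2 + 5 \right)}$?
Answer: $-10551$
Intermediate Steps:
$97 \left(-247 - -138\right) + u{\left(5 \cdot 2 + 5 \right)} = 97 \left(-247 - -138\right) + \left(7 + \left(5 \cdot 2 + 5\right)\right) = 97 \left(-247 + 138\right) + \left(7 + \left(10 + 5\right)\right) = 97 \left(-109\right) + \left(7 + 15\right) = -10573 + 22 = -10551$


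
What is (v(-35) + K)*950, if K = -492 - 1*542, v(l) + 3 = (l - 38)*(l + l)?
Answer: 3869350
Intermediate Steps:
v(l) = -3 + 2*l*(-38 + l) (v(l) = -3 + (l - 38)*(l + l) = -3 + (-38 + l)*(2*l) = -3 + 2*l*(-38 + l))
K = -1034 (K = -492 - 542 = -1034)
(v(-35) + K)*950 = ((-3 - 76*(-35) + 2*(-35)²) - 1034)*950 = ((-3 + 2660 + 2*1225) - 1034)*950 = ((-3 + 2660 + 2450) - 1034)*950 = (5107 - 1034)*950 = 4073*950 = 3869350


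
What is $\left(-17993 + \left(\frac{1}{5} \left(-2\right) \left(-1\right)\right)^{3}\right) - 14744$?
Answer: $- \frac{4092117}{125} \approx -32737.0$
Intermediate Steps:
$\left(-17993 + \left(\frac{1}{5} \left(-2\right) \left(-1\right)\right)^{3}\right) - 14744 = \left(-17993 + \left(\left(- \frac{2}{5}\right) \left(-1\right)\right)^{3}\right) - 14744 = \left(-17993 + \left(\frac{2}{5}\right)^{3}\right) - 14744 = \left(-17993 + \frac{8}{125}\right) - 14744 = - \frac{2249117}{125} - 14744 = - \frac{4092117}{125}$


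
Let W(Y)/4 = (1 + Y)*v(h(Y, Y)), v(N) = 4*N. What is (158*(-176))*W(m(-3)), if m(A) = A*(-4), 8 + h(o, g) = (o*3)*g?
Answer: -2452443136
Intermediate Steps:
h(o, g) = -8 + 3*g*o (h(o, g) = -8 + (o*3)*g = -8 + (3*o)*g = -8 + 3*g*o)
m(A) = -4*A
W(Y) = 4*(1 + Y)*(-32 + 12*Y**2) (W(Y) = 4*((1 + Y)*(4*(-8 + 3*Y*Y))) = 4*((1 + Y)*(4*(-8 + 3*Y**2))) = 4*((1 + Y)*(-32 + 12*Y**2)) = 4*(1 + Y)*(-32 + 12*Y**2))
(158*(-176))*W(m(-3)) = (158*(-176))*(16*(1 - 4*(-3))*(-8 + 3*(-4*(-3))**2)) = -444928*(1 + 12)*(-8 + 3*12**2) = -444928*13*(-8 + 3*144) = -444928*13*(-8 + 432) = -444928*13*424 = -27808*88192 = -2452443136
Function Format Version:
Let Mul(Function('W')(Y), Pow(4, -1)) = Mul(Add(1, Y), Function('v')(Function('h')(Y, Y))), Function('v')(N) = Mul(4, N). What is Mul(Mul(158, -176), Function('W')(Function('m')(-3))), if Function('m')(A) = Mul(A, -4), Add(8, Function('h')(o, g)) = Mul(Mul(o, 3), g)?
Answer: -2452443136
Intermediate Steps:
Function('h')(o, g) = Add(-8, Mul(3, g, o)) (Function('h')(o, g) = Add(-8, Mul(Mul(o, 3), g)) = Add(-8, Mul(Mul(3, o), g)) = Add(-8, Mul(3, g, o)))
Function('m')(A) = Mul(-4, A)
Function('W')(Y) = Mul(4, Add(1, Y), Add(-32, Mul(12, Pow(Y, 2)))) (Function('W')(Y) = Mul(4, Mul(Add(1, Y), Mul(4, Add(-8, Mul(3, Y, Y))))) = Mul(4, Mul(Add(1, Y), Mul(4, Add(-8, Mul(3, Pow(Y, 2)))))) = Mul(4, Mul(Add(1, Y), Add(-32, Mul(12, Pow(Y, 2))))) = Mul(4, Add(1, Y), Add(-32, Mul(12, Pow(Y, 2)))))
Mul(Mul(158, -176), Function('W')(Function('m')(-3))) = Mul(Mul(158, -176), Mul(16, Add(1, Mul(-4, -3)), Add(-8, Mul(3, Pow(Mul(-4, -3), 2))))) = Mul(-27808, Mul(16, Add(1, 12), Add(-8, Mul(3, Pow(12, 2))))) = Mul(-27808, Mul(16, 13, Add(-8, Mul(3, 144)))) = Mul(-27808, Mul(16, 13, Add(-8, 432))) = Mul(-27808, Mul(16, 13, 424)) = Mul(-27808, 88192) = -2452443136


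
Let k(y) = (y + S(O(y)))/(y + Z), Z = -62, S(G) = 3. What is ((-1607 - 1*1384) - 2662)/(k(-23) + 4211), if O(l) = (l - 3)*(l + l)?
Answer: -96101/71591 ≈ -1.3424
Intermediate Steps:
O(l) = 2*l*(-3 + l) (O(l) = (-3 + l)*(2*l) = 2*l*(-3 + l))
k(y) = (3 + y)/(-62 + y) (k(y) = (y + 3)/(y - 62) = (3 + y)/(-62 + y))
((-1607 - 1*1384) - 2662)/(k(-23) + 4211) = ((-1607 - 1*1384) - 2662)/((3 - 23)/(-62 - 23) + 4211) = ((-1607 - 1384) - 2662)/(-20/(-85) + 4211) = (-2991 - 2662)/(-1/85*(-20) + 4211) = -5653/(4/17 + 4211) = -5653/71591/17 = -5653*17/71591 = -96101/71591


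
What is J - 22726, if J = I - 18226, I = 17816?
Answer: -23136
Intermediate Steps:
J = -410 (J = 17816 - 18226 = -410)
J - 22726 = -410 - 22726 = -23136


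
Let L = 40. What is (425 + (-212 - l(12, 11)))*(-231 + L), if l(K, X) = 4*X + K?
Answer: -29987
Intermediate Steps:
l(K, X) = K + 4*X
(425 + (-212 - l(12, 11)))*(-231 + L) = (425 + (-212 - (12 + 4*11)))*(-231 + 40) = (425 + (-212 - (12 + 44)))*(-191) = (425 + (-212 - 1*56))*(-191) = (425 + (-212 - 56))*(-191) = (425 - 268)*(-191) = 157*(-191) = -29987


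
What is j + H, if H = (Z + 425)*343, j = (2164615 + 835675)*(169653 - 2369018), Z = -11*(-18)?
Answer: -6598732602161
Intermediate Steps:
Z = 198
j = -6598732815850 (j = 3000290*(-2199365) = -6598732815850)
H = 213689 (H = (198 + 425)*343 = 623*343 = 213689)
j + H = -6598732815850 + 213689 = -6598732602161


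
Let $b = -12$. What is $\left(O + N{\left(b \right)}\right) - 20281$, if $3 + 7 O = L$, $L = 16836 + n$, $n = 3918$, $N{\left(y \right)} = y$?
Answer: $- \frac{121300}{7} \approx -17329.0$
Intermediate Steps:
$L = 20754$ ($L = 16836 + 3918 = 20754$)
$O = \frac{20751}{7}$ ($O = - \frac{3}{7} + \frac{1}{7} \cdot 20754 = - \frac{3}{7} + \frac{20754}{7} = \frac{20751}{7} \approx 2964.4$)
$\left(O + N{\left(b \right)}\right) - 20281 = \left(\frac{20751}{7} - 12\right) - 20281 = \frac{20667}{7} - 20281 = - \frac{121300}{7}$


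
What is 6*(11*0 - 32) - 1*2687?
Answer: -2879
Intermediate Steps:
6*(11*0 - 32) - 1*2687 = 6*(0 - 32) - 2687 = 6*(-32) - 2687 = -192 - 2687 = -2879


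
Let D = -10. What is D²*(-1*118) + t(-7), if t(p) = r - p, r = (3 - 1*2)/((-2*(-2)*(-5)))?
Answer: -235861/20 ≈ -11793.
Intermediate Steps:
r = -1/20 (r = (3 - 2)/((4*(-5))) = 1/(-20) = 1*(-1/20) = -1/20 ≈ -0.050000)
t(p) = -1/20 - p
D²*(-1*118) + t(-7) = (-10)²*(-1*118) + (-1/20 - 1*(-7)) = 100*(-118) + (-1/20 + 7) = -11800 + 139/20 = -235861/20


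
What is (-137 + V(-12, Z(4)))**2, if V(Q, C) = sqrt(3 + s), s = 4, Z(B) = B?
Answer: (137 - sqrt(7))**2 ≈ 18051.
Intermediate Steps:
V(Q, C) = sqrt(7) (V(Q, C) = sqrt(3 + 4) = sqrt(7))
(-137 + V(-12, Z(4)))**2 = (-137 + sqrt(7))**2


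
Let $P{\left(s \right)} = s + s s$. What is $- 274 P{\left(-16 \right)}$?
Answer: $-65760$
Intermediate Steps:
$P{\left(s \right)} = s + s^{2}$
$- 274 P{\left(-16 \right)} = - 274 \left(- 16 \left(1 - 16\right)\right) = - 274 \left(\left(-16\right) \left(-15\right)\right) = \left(-274\right) 240 = -65760$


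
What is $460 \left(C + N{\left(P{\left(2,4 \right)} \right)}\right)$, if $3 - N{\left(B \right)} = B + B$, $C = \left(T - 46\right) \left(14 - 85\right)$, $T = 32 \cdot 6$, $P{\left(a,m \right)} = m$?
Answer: $-4770660$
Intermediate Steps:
$T = 192$
$C = -10366$ ($C = \left(192 - 46\right) \left(14 - 85\right) = 146 \left(-71\right) = -10366$)
$N{\left(B \right)} = 3 - 2 B$ ($N{\left(B \right)} = 3 - \left(B + B\right) = 3 - 2 B$)
$460 \left(C + N{\left(P{\left(2,4 \right)} \right)}\right) = 460 \left(-10366 + \left(3 - 8\right)\right) = 460 \left(-10366 - 5\right) = 460 \left(-10371\right) = -4770660$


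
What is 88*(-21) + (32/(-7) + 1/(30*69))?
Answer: -26843753/14490 ≈ -1852.6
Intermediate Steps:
88*(-21) + (32/(-7) + 1/(30*69)) = -1848 + (32*(-⅐) + (1/30)*(1/69)) = -1848 + (-32/7 + 1/2070) = -1848 - 66233/14490 = -26843753/14490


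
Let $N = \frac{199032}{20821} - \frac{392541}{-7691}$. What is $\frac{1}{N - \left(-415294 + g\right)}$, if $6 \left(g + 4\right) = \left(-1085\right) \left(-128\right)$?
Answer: $\frac{480402933}{188419762267013} \approx 2.5496 \cdot 10^{-6}$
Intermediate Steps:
$N = \frac{9703851273}{160134311}$ ($N = 199032 \cdot \frac{1}{20821} - - \frac{392541}{7691} = \frac{199032}{20821} + \frac{392541}{7691} = \frac{9703851273}{160134311} \approx 60.598$)
$g = \frac{69428}{3}$ ($g = -4 + \frac{\left(-1085\right) \left(-128\right)}{6} = -4 + \frac{1}{6} \cdot 138880 = -4 + \frac{69440}{3} = \frac{69428}{3} \approx 23143.0$)
$\frac{1}{N - \left(-415294 + g\right)} = \frac{1}{\frac{9703851273}{160134311} + \left(415294 - \frac{69428}{3}\right)} = \frac{1}{\frac{9703851273}{160134311} + \frac{1176454}{3}} = \frac{1}{\frac{188419762267013}{480402933}} = \frac{480402933}{188419762267013}$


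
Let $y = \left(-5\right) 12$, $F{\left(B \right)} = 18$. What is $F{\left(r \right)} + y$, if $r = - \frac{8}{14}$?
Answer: $-42$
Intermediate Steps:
$r = - \frac{4}{7}$ ($r = \left(-8\right) \frac{1}{14} = - \frac{4}{7} \approx -0.57143$)
$y = -60$
$F{\left(r \right)} + y = 18 - 60 = -42$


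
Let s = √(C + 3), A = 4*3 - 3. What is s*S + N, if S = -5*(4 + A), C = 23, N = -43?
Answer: -43 - 65*√26 ≈ -374.44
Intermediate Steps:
A = 9 (A = 12 - 3 = 9)
S = -65 (S = -5*(4 + 9) = -5*13 = -65)
s = √26 (s = √(23 + 3) = √26 ≈ 5.0990)
s*S + N = √26*(-65) - 43 = -65*√26 - 43 = -43 - 65*√26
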